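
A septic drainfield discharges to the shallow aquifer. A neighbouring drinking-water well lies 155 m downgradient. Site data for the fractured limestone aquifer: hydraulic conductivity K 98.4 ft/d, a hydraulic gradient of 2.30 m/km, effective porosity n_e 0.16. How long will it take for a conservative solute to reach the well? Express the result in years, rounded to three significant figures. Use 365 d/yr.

0.985 years

K = 98.4 ft/d × 0.3048 = 29.99 m/d
q = Ki = 29.99 × 0.0023 = 0.06898 m/d
v = Ki/n = 29.99·0.0023/0.16 = 0.4311 m/d
t = L / v = 155 / 0.4311 = 359.5 d
   = 359.5 / 365 = 0.985 yr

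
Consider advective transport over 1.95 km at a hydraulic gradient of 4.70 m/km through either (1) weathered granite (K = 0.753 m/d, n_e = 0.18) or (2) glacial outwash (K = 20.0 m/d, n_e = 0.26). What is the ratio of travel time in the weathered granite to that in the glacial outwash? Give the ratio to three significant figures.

18.4

Unit 1 (weathered granite): v = 0.753×0.0047/0.18 = 0.01966 m/d, t = 1950/0.01966 = 99180 d
Unit 2 (glacial outwash): v = 20.0×0.0047/0.26 = 0.3615 m/d, t = 1950/0.3615 = 5394 d
t(weathered granite) / t(glacial outwash) = 99180/5394 = 18.4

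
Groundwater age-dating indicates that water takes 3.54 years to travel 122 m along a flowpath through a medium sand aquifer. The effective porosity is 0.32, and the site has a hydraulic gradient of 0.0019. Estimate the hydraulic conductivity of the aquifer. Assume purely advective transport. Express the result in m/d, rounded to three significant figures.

15.9 m/d

t = 3.54 years = 1292 d
v = L / t = 122 / 1292 = 0.09442 m/d
K = v · n / i = 0.09442 × 0.32 / 0.0019 = 15.9 m/d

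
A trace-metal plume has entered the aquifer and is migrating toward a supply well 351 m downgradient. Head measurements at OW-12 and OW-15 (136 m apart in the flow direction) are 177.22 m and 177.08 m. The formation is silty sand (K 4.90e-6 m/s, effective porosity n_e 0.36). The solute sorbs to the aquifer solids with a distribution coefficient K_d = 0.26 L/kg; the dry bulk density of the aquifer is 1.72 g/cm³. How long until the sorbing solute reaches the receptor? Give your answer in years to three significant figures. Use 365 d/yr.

Hydraulic gradient i = (177.22 − 177.08) / 136 = 0.14 / 136 = 0.001029
K = 4.90e-6 m/s × 86400 s/d = 0.4234 m/d
Darcy flux q = K·i = 0.4234 × 0.001029 = 4.358e-4 m/d
Seepage velocity v = q / n = 4.358e-4 / 0.36 = 0.001211 m/d
Retardation R = 1 + ρ_b·K_d/n = 1 + 1.72×0.26/0.36 = 2.242
Contaminant velocity v_c = v/R = 0.001211/2.242 = 5.399e-4 m/d
t = L/v_c = 351/5.399e-4 = 650100 d
   = 650100/365 = 1780 yr

1780 years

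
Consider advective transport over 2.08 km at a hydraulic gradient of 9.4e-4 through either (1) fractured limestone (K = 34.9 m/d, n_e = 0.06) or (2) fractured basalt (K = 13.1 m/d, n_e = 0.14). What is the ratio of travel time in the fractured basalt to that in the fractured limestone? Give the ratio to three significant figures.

Unit 1 (fractured limestone): v = 34.9×9.4e-4/0.06 = 0.5468 m/d, t = 2080/0.5468 = 3804 d
Unit 2 (fractured basalt): v = 13.1×9.4e-4/0.14 = 0.08796 m/d, t = 2080/0.08796 = 23650 d
t(fractured basalt) / t(fractured limestone) = 23650/3804 = 6.22

6.22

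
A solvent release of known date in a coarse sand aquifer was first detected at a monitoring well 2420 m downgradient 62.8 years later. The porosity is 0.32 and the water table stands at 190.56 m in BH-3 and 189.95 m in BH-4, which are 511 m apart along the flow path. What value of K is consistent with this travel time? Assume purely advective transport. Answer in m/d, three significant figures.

28.3 m/d

Hydraulic gradient i = (190.56 − 189.95) / 511 = 0.61 / 511 = 0.001194
t = 62.8 years = 22920 d
v = L / t = 2420 / 22920 = 0.1056 m/d
K = v · n / i = 0.1056 × 0.32 / 0.001194 = 28.3 m/d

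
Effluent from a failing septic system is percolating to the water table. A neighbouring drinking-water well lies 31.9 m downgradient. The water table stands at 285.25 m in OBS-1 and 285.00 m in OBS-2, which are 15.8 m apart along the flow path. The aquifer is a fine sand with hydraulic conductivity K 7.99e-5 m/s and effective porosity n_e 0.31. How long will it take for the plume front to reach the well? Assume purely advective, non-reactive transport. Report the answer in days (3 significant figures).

90.5 days

Hydraulic gradient i = (285.25 − 285.00) / 15.8 = 0.25 / 15.8 = 0.01582
K = 7.99e-5 m/s × 86400 s/d = 6.903 m/d
Darcy flux q = K·i = 6.903 × 0.01582 = 0.1092 m/d
Average linear velocity = 0.1092 / 0.31 = 0.3524 m/d
t = L / v = 31.9 / 0.3524 = 90.53 d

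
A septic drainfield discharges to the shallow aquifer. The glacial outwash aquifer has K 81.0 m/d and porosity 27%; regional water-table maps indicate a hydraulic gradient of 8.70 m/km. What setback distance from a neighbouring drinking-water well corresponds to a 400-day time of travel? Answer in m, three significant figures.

Specific discharge q = 81.0 × 0.0087 = 0.7047 m/d
Seepage velocity v = q / n = 0.7047 / 0.27 = 2.610 m/d
L = v × T = 2.610 × 400 = 1044 m

1040 m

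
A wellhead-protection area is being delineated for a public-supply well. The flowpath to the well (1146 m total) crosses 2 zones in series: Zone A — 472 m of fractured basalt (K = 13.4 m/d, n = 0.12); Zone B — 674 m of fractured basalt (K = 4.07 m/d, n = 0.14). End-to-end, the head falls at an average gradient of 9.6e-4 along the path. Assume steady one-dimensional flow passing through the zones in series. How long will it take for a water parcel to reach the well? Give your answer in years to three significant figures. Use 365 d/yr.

Steady 1-D flow in series ⇒ the Darcy flux q is identical in every zone and the zone head losses add (resistances L/K in series).
Σ(L/K) = 472/13.4 + 674/4.07 = 35.22 + 165.6 = 200.8 d
K_eq = L_total / Σ(L/K) = 1146 / 200.8 = 5.706 m/d
q = K_eq · i = 5.706 × 9.6e-4 = 0.005478 m/d (same in every zone)
Zone A: v = q/n = 0.005478/0.12 = 0.04565 m/d → t_A = 472/0.04565 = 10340 d
Zone B: v = q/n = 0.005478/0.14 = 0.03913 m/d → t_B = 674/0.03913 = 17220 d
Total t = 10340 + 17220 = 27560 d
   = 27560 / 365 = 75.5 yr

75.5 years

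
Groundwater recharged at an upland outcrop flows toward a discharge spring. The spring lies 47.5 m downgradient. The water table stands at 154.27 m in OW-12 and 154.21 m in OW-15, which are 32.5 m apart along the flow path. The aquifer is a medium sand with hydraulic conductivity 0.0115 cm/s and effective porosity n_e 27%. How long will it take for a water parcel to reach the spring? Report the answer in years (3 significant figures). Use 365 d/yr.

1.92 years

Hydraulic gradient i = (154.27 − 154.21) / 32.5 = 0.06 / 32.5 = 0.001846
K = 0.0115 cm/s × 864 = 9.936 m/d
Specific discharge q = 9.936 × 0.001846 = 0.01834 m/d
v_s = q/n_e = 0.01834/0.27 = 0.06794 m/d
t = L / v = 47.5 / 0.06794 = 699.2 d
   = 699.2 / 365 = 1.92 yr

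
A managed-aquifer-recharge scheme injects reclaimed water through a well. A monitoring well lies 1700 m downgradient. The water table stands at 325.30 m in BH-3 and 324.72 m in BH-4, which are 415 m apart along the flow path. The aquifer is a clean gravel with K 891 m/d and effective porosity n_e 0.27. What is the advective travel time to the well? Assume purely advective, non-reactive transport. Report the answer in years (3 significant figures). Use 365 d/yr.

1.01 years

Hydraulic gradient i = (325.30 − 324.72) / 415 = 0.58 / 415 = 0.001398
Darcy flux q = K·i = 891 × 0.001398 = 1.245 m/d
Average linear velocity = 1.245 / 0.27 = 4.612 m/d
t = L / v = 1700 / 4.612 = 368.6 d
   = 368.6 / 365 = 1.01 yr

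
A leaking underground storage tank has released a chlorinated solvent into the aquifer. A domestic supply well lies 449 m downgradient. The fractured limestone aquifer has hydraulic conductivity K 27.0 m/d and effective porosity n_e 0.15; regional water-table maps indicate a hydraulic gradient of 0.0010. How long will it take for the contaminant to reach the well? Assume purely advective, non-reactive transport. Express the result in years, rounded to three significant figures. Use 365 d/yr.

Darcy flux q = K·i = 27.0 × 0.0010 = 0.02700 m/d
Average linear velocity = 0.02700 / 0.15 = 0.1800 m/d
t = L / v = 449 / 0.1800 = 2494 d
   = 2494 / 365 = 6.83 yr

6.83 years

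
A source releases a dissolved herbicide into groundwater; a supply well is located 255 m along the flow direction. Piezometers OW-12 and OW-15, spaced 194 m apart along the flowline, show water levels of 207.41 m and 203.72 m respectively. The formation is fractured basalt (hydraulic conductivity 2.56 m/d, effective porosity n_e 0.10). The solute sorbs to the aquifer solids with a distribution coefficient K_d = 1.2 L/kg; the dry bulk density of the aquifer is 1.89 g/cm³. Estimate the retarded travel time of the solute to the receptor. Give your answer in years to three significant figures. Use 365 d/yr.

34.0 years

Hydraulic gradient i = (207.41 − 203.72) / 194 = 3.69 / 194 = 0.01902
q = Ki = 2.56 × 0.01902 = 0.04869 m/d
Average linear velocity = 0.04869 / 0.10 = 0.4869 m/d
Retardation R = 1 + ρ_b·K_d/n = 1 + 1.89×1.2/0.10 = 23.68
Contaminant velocity v_c = v/R = 0.4869/23.68 = 0.02056 m/d
t = L/v_c = 255/0.02056 = 12400 d
   = 12400/365 = 34.0 yr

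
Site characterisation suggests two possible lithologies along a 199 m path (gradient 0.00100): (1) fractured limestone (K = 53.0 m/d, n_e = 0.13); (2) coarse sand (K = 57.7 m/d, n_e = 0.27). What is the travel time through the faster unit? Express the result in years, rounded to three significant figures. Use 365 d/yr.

Unit 1 (fractured limestone): v = 53.0×0.0010/0.13 = 0.4077 m/d, t = 199/0.4077 = 488.1 d
Unit 2 (coarse sand): v = 57.7×0.0010/0.27 = 0.2137 m/d, t = 199/0.2137 = 931.2 d
Faster: 488.1 d / 365 = 1.34 yr

1.34 years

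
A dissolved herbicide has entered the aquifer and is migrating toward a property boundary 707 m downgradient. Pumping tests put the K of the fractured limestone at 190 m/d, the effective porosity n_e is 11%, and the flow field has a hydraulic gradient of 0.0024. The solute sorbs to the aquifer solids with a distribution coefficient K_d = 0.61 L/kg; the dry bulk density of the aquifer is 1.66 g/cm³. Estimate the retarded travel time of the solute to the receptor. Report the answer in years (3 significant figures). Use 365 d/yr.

q = Ki = 190 × 0.0024 = 0.4560 m/d
Average linear velocity = 0.4560 / 0.11 = 4.145 m/d
Retardation R = 1 + ρ_b·K_d/n = 1 + 1.66×0.61/0.11 = 10.21
Contaminant velocity v_c = v/R = 4.145/10.21 = 0.4062 m/d
t = L/v_c = 707/0.4062 = 1741 d
   = 1741/365 = 4.77 yr

4.77 years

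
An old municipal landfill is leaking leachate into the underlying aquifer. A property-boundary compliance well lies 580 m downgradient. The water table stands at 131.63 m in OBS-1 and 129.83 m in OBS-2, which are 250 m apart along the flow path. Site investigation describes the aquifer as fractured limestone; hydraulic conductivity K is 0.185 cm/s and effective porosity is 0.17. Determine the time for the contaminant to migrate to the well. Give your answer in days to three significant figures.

Hydraulic gradient i = (131.63 − 129.83) / 250 = 1.80 / 250 = 0.007200
K = 0.185 cm/s × 864 = 159.8 m/d
Specific discharge q = 159.8 × 0.007200 = 1.151 m/d
v = Ki/n = 159.8·0.007200/0.17 = 6.770 m/d
t = L / v = 580 / 6.770 = 85.68 d

85.7 days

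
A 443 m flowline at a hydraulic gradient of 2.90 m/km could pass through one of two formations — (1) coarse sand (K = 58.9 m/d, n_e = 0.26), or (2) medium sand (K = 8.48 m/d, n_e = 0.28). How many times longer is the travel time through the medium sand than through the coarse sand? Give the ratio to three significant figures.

Unit 1 (coarse sand): v = 58.9×0.0029/0.26 = 0.6570 m/d, t = 443/0.6570 = 674.3 d
Unit 2 (medium sand): v = 8.48×0.0029/0.28 = 0.08783 m/d, t = 443/0.08783 = 5044 d
t(medium sand) / t(coarse sand) = 5044/674.3 = 7.48

7.48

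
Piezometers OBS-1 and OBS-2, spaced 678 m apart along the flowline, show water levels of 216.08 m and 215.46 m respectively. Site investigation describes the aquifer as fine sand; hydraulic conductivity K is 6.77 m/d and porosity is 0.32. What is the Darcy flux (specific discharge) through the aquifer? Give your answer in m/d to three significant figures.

Hydraulic gradient i = (216.08 − 215.46) / 678 = 0.62 / 678 = 9.145e-4
Specific discharge q = 6.77 × 9.145e-4 = 0.006191 m/d

0.00619 m/d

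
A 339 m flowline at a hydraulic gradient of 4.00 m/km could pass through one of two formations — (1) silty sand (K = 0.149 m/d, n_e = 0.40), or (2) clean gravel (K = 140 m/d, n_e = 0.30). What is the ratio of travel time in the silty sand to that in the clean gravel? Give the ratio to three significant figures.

Unit 1 (silty sand): v = 0.149×0.0040/0.40 = 0.001490 m/d, t = 339/0.001490 = 227500 d
Unit 2 (clean gravel): v = 140×0.0040/0.30 = 1.867 m/d, t = 339/1.867 = 181.6 d
t(silty sand) / t(clean gravel) = 227500/181.6 = 1250

1250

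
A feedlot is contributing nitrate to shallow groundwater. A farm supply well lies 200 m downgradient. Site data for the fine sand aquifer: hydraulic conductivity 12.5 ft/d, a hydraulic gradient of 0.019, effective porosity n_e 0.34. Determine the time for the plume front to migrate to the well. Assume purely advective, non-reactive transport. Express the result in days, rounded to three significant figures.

K = 12.5 ft/d × 0.3048 = 3.810 m/d
q = Ki = 3.810 × 0.019 = 0.07239 m/d
Seepage velocity v = q / n = 0.07239 / 0.34 = 0.2129 m/d
t = L / v = 200 / 0.2129 = 939.4 d

939 days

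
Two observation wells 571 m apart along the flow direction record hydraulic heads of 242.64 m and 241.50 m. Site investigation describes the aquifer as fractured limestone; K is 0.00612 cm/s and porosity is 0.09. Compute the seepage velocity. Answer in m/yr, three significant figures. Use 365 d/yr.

Hydraulic gradient i = (242.64 − 241.50) / 571 = 1.14 / 571 = 0.001996
K = 0.00612 cm/s × 864 = 5.288 m/d
q = Ki = 5.288 × 0.001996 = 0.01056 m/d
v = Ki/n = 5.288·0.001996/0.09 = 0.1173 m/d
   = 0.1173 × 365 = 42.8 m/yr

42.8 m/yr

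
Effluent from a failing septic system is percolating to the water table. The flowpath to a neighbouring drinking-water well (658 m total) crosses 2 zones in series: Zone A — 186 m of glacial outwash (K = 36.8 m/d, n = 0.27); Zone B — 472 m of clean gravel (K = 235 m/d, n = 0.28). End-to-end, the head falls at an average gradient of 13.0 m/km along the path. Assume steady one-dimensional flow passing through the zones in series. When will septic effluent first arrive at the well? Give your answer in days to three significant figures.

151 days

Steady 1-D flow in series ⇒ the Darcy flux q is identical in every zone and the zone head losses add (resistances L/K in series).
Σ(L/K) = 186/36.8 + 472/235 = 5.054 + 2.009 = 7.063 d
K_eq = L_total / Σ(L/K) = 658 / 7.063 = 93.16 m/d
q = K_eq · i = 93.16 × 0.013 = 1.211 m/d (same in every zone)
Zone A: v = q/n = 1.211/0.27 = 4.486 m/d → t_A = 186/4.486 = 41.47 d
Zone B: v = q/n = 1.211/0.28 = 4.325 m/d → t_B = 472/4.325 = 109.1 d
Total t = 41.47 + 109.1 = 150.6 d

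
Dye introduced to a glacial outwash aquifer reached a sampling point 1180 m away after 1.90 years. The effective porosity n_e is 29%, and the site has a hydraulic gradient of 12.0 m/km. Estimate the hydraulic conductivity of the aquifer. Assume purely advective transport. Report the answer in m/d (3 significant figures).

t = 1.90 years = 693.5 d
v = L / t = 1180 / 693.5 = 1.702 m/d
K = v · n / i = 1.702 × 0.29 / 0.012 = 41.1 m/d

41.1 m/d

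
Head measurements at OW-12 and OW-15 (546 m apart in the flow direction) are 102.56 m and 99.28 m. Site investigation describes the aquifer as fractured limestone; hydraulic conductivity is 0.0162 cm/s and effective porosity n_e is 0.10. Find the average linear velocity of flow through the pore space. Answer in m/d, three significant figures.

0.841 m/d

Hydraulic gradient i = (102.56 − 99.28) / 546 = 3.28 / 546 = 0.006007
K = 0.0162 cm/s × 864 = 14.00 m/d
Darcy flux q = K·i = 14.00 × 0.006007 = 0.08408 m/d
Average linear velocity = 0.08408 / 0.10 = 0.8408 m/d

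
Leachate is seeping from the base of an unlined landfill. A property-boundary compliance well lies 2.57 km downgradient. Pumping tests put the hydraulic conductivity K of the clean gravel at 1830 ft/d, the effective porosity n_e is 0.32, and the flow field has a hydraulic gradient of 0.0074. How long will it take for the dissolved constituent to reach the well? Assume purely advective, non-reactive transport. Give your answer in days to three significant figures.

199 days

K = 1830 ft/d × 0.3048 = 557.8 m/d
Specific discharge q = 557.8 × 0.0074 = 4.128 m/d
Average linear velocity = 4.128 / 0.32 = 12.90 m/d
L = 2.57 km = 2570 m
t = L / v = 2570 / 12.90 = 199.2 d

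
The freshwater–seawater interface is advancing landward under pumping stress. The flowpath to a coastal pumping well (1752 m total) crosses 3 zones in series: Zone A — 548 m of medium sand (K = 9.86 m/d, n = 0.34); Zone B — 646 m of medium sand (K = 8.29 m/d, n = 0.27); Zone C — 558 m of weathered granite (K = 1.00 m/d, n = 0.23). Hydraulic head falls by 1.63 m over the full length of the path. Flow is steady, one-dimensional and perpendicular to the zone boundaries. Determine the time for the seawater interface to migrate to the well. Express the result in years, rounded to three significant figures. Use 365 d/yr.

568 years

Steady 1-D flow in series ⇒ the Darcy flux q is identical in every zone and the zone head losses add (resistances L/K in series).
Σ(L/K) = 548/9.86 + 646/8.29 + 558/1.00 = 55.58 + 77.93 + 558.0 = 691.5 d
q = ΔH / Σ(L/K) = 1.63 / 691.5 = 0.002357 m/d (same in every zone)
Zone A: v = q/n = 0.002357/0.34 = 0.006933 m/d → t_A = 548/0.006933 = 79040 d
Zone B: v = q/n = 0.002357/0.27 = 0.008730 m/d → t_B = 646/0.008730 = 74000 d
Zone C: v = q/n = 0.002357/0.23 = 0.01025 m/d → t_C = 558/0.01025 = 54450 d
Total t = 79040 + 74000 + 54450 = 207500 d
   = 207500 / 365 = 568 yr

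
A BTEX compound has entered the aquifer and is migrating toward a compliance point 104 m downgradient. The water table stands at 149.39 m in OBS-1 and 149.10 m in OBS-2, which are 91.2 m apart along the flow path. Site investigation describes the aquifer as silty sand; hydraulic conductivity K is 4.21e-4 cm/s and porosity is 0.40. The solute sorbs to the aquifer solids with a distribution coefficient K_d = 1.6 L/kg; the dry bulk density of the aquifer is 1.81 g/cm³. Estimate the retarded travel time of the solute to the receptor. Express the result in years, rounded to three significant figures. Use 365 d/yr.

Hydraulic gradient i = (149.39 − 149.10) / 91.2 = 0.29 / 91.2 = 0.003180
K = 4.21e-4 cm/s × 864 = 0.3637 m/d
Specific discharge q = 0.3637 × 0.003180 = 0.001157 m/d
v_s = q/n_e = 0.001157/0.40 = 0.002892 m/d
Retardation R = 1 + ρ_b·K_d/n = 1 + 1.81×1.6/0.40 = 8.240
Contaminant velocity v_c = v/R = 0.002892/8.240 = 3.509e-4 m/d
t = L/v_c = 104/3.509e-4 = 296400 d
   = 296400/365 = 812 yr

812 years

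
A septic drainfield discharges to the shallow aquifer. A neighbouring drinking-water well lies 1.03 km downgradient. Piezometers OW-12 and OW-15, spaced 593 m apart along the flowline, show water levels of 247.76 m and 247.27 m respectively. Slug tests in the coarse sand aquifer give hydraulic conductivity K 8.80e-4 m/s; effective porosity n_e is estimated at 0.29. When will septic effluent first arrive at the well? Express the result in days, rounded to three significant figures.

Hydraulic gradient i = (247.76 − 247.27) / 593 = 0.49 / 593 = 8.263e-4
K = 8.80e-4 m/s × 86400 s/d = 76.03 m/d
Specific discharge q = 76.03 × 8.263e-4 = 0.06283 m/d
Average linear velocity = 0.06283 / 0.29 = 0.2166 m/d
L = 1.03 km = 1030 m
t = L / v = 1030 / 0.2166 = 4754 d

4750 days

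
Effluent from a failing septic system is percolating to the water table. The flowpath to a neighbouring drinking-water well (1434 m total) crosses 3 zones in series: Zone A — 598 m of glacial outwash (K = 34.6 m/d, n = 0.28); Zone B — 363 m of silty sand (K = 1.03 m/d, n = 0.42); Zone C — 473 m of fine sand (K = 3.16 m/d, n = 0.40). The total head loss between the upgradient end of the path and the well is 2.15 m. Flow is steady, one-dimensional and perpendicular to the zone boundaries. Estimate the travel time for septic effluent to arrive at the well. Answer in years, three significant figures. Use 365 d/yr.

Steady 1-D flow in series ⇒ the Darcy flux q is identical in every zone and the zone head losses add (resistances L/K in series).
Σ(L/K) = 598/34.6 + 363/1.03 + 473/3.16 = 17.28 + 352.4 + 149.7 = 519.4 d
q = ΔH / Σ(L/K) = 2.15 / 519.4 = 0.004139 m/d (same in every zone)
Zone A: v = q/n = 0.004139/0.28 = 0.01478 m/d → t_A = 598/0.01478 = 40450 d
Zone B: v = q/n = 0.004139/0.42 = 0.009856 m/d → t_B = 363/0.009856 = 36830 d
Zone C: v = q/n = 0.004139/0.40 = 0.01035 m/d → t_C = 473/0.01035 = 45710 d
Total t = 40450 + 36830 + 45710 = 123000 d
   = 123000 / 365 = 337 yr

337 years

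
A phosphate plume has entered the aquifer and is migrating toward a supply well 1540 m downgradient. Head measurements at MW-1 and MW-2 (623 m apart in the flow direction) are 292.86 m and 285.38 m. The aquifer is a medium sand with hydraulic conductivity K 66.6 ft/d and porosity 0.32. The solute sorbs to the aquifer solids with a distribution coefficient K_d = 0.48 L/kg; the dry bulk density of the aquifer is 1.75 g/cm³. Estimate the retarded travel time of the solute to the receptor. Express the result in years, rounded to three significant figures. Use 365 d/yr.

20.1 years

Hydraulic gradient i = (292.86 − 285.38) / 623 = 7.48 / 623 = 0.01201
K = 66.6 ft/d × 0.3048 = 20.30 m/d
Specific discharge q = 20.30 × 0.01201 = 0.2437 m/d
v_s = q/n_e = 0.2437/0.32 = 0.7616 m/d
Retardation R = 1 + ρ_b·K_d/n = 1 + 1.75×0.48/0.32 = 3.625
Contaminant velocity v_c = v/R = 0.7616/3.625 = 0.2101 m/d
t = L/v_c = 1540/0.2101 = 7330 d
   = 7330/365 = 20.1 yr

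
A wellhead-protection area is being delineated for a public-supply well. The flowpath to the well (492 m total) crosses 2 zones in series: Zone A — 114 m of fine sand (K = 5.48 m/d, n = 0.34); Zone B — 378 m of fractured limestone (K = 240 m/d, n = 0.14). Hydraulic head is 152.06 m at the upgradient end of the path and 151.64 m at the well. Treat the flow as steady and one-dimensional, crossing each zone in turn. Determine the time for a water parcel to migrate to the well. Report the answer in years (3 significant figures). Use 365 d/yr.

13.4 years

Total head drop ΔH = 152.06 − 151.64 = 0.42 m
Continuity: the same q passes through each zone, so ΔH = q·Σ(L_j/K_j) — the zones act as resistances in series.
Σ(L/K) = 114/5.48 + 378/240 = 20.80 + 1.575 = 22.38 d
q = ΔH / Σ(L/K) = 0.42 / 22.38 = 0.01877 m/d (same in every zone)
Zone A: v = q/n = 0.01877/0.34 = 0.05520 m/d → t_A = 114/0.05520 = 2065 d
Zone B: v = q/n = 0.01877/0.14 = 0.1341 m/d → t_B = 378/0.1341 = 2820 d
Total t = 2065 + 2820 = 4885 d
   = 4885 / 365 = 13.4 yr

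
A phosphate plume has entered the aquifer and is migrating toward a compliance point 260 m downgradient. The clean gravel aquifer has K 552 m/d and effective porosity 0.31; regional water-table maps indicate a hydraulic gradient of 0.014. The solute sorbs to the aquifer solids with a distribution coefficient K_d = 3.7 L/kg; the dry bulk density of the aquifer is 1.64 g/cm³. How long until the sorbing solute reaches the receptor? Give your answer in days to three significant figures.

q = Ki = 552 × 0.014 = 7.728 m/d
v = Ki/n = 552·0.014/0.31 = 24.93 m/d
Retardation R = 1 + ρ_b·K_d/n = 1 + 1.64×3.7/0.31 = 20.57
Contaminant velocity v_c = v/R = 24.93/20.57 = 1.212 m/d
t = L/v_c = 260/1.212 = 214.6 d

215 days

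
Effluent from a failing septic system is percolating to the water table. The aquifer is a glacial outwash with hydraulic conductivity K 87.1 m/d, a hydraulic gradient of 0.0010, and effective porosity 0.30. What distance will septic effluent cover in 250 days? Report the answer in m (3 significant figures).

Darcy flux q = K·i = 87.1 × 0.0010 = 0.08710 m/d
v = Ki/n = 87.1·0.0010/0.30 = 0.2903 m/d
L = v × T = 0.2903 × 250 = 72.58 m

72.6 m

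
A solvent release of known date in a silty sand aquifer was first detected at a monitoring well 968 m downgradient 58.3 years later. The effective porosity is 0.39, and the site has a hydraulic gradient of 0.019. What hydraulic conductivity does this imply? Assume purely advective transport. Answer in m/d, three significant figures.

0.934 m/d

t = 58.3 years = 21280 d
v = L / t = 968 / 21280 = 0.04549 m/d
K = v · n / i = 0.04549 × 0.39 / 0.019 = 0.934 m/d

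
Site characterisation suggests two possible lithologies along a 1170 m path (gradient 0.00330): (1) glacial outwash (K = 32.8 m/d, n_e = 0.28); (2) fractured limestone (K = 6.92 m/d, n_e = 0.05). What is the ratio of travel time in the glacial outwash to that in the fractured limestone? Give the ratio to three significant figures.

Unit 1 (glacial outwash): v = 32.8×0.0033/0.28 = 0.3866 m/d, t = 1170/0.3866 = 3027 d
Unit 2 (fractured limestone): v = 6.92×0.0033/0.05 = 0.4567 m/d, t = 1170/0.4567 = 2562 d
t(glacial outwash) / t(fractured limestone) = 3027/2562 = 1.18

1.18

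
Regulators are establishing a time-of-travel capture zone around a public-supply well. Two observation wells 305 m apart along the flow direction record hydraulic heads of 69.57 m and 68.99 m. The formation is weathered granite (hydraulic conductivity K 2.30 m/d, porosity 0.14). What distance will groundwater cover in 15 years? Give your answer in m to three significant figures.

Hydraulic gradient i = (69.57 − 68.99) / 305 = 0.58 / 305 = 0.001902
Darcy flux q = K·i = 2.30 × 0.001902 = 0.004374 m/d
v_s = q/n_e = 0.004374/0.14 = 0.03124 m/d
T = 15 yr × 365 = 5475 d
L = v × T = 0.03124 × 5475 = 171.0 m

171 m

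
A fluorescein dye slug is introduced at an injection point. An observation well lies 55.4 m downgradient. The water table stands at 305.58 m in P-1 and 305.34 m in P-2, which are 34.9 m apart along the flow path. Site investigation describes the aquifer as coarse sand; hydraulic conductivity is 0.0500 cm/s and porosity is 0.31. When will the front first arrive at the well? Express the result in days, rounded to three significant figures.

57.8 days

Hydraulic gradient i = (305.58 − 305.34) / 34.9 = 0.24 / 34.9 = 0.006877
K = 0.0500 cm/s × 864 = 43.20 m/d
q = Ki = 43.20 × 0.006877 = 0.2971 m/d
Seepage velocity v = q / n = 0.2971 / 0.31 = 0.9583 m/d
t = L / v = 55.4 / 0.9583 = 57.81 d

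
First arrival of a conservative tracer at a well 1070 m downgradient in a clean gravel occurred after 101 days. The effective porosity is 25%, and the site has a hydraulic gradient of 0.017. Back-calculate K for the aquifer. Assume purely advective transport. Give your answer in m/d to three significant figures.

156 m/d

v = L / t = 1070 / 101 = 10.59 m/d
K = v · n / i = 10.59 × 0.25 / 0.017 = 156 m/d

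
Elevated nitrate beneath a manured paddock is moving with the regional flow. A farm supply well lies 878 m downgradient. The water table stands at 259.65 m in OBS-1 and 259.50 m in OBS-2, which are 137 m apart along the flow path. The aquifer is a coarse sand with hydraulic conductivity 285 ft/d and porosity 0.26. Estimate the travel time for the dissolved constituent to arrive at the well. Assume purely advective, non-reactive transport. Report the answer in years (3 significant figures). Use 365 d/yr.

Hydraulic gradient i = (259.65 − 259.50) / 137 = 0.15 / 137 = 0.001095
K = 285 ft/d × 0.3048 = 86.87 m/d
Darcy flux q = K·i = 86.87 × 0.001095 = 0.09511 m/d
Average linear velocity = 0.09511 / 0.26 = 0.3658 m/d
t = L / v = 878 / 0.3658 = 2400 d
   = 2400 / 365 = 6.58 yr

6.58 years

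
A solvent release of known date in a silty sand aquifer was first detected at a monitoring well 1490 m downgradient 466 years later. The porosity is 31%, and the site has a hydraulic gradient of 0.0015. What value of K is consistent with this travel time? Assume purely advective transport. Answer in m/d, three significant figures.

t = 466 years = 170100 d
v = L / t = 1490 / 170100 = 0.008760 m/d
K = v · n / i = 0.008760 × 0.31 / 0.0015 = 1.81 m/d

1.81 m/d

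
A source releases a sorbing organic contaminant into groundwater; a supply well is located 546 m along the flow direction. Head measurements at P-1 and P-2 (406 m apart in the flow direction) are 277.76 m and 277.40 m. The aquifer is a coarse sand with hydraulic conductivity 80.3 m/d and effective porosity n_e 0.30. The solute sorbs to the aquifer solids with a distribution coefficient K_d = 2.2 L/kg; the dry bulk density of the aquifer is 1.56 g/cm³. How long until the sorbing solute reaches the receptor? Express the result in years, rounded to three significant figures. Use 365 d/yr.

Hydraulic gradient i = (277.76 − 277.40) / 406 = 0.36 / 406 = 8.867e-4
Darcy flux q = K·i = 80.3 × 8.867e-4 = 0.07120 m/d
Seepage velocity v = q / n = 0.07120 / 0.30 = 0.2373 m/d
Retardation R = 1 + ρ_b·K_d/n = 1 + 1.56×2.2/0.30 = 12.44
Contaminant velocity v_c = v/R = 0.2373/12.44 = 0.01908 m/d
t = L/v_c = 546/0.01908 = 28620 d
   = 28620/365 = 78.4 yr

78.4 years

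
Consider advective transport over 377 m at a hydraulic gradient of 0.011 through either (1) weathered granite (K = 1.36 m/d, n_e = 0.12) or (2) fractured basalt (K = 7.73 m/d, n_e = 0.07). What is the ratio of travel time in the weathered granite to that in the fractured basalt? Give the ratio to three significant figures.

Unit 1 (weathered granite): v = 1.36×0.011/0.12 = 0.1247 m/d, t = 377/0.1247 = 3024 d
Unit 2 (fractured basalt): v = 7.73×0.011/0.07 = 1.215 m/d, t = 377/1.215 = 310.4 d
t(weathered granite) / t(fractured basalt) = 3024/310.4 = 9.74

9.74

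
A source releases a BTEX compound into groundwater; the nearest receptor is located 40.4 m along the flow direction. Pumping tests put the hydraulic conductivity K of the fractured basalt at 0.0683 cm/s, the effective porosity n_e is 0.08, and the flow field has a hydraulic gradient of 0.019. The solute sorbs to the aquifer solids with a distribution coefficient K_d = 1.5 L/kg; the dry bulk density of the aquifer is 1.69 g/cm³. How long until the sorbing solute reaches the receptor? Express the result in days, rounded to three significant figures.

K = 0.0683 cm/s × 864 = 59.01 m/d
Darcy flux q = K·i = 59.01 × 0.019 = 1.121 m/d
Average linear velocity = 1.121 / 0.08 = 14.02 m/d
Retardation R = 1 + ρ_b·K_d/n = 1 + 1.69×1.5/0.08 = 32.69
Contaminant velocity v_c = v/R = 14.02/32.69 = 0.4288 m/d
t = L/v_c = 40.4/0.4288 = 94.22 d

94.2 days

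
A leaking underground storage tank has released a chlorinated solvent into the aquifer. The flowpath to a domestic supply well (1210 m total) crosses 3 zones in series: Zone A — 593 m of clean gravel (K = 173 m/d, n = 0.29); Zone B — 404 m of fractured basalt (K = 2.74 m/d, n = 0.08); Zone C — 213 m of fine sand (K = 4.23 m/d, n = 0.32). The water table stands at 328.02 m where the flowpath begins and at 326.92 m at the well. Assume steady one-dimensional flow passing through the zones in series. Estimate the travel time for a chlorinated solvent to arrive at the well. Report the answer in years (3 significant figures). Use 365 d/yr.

137 years

Total head drop ΔH = 328.02 − 326.92 = 1.10 m
Steady 1-D flow in series ⇒ the Darcy flux q is identical in every zone and the zone head losses add (resistances L/K in series).
Σ(L/K) = 593/173 + 404/2.74 + 213/4.23 = 3.428 + 147.4 + 50.35 = 201.2 d
q = ΔH / Σ(L/K) = 1.10 / 201.2 = 0.005466 m/d (same in every zone)
Zone A: v = q/n = 0.005466/0.29 = 0.01885 m/d → t_A = 593/0.01885 = 31460 d
Zone B: v = q/n = 0.005466/0.08 = 0.06833 m/d → t_B = 404/0.06833 = 5912 d
Zone C: v = q/n = 0.005466/0.32 = 0.01708 m/d → t_C = 213/0.01708 = 12470 d
Total t = 31460 + 5912 + 12470 = 49840 d
   = 49840 / 365 = 137 yr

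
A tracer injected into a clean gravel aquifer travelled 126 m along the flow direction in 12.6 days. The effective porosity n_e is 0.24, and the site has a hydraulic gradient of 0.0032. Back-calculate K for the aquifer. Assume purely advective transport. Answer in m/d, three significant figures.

v = L / t = 126 / 12.6 = 10.00 m/d
K = v · n / i = 10.00 × 0.24 / 0.0032 = 750 m/d

750 m/d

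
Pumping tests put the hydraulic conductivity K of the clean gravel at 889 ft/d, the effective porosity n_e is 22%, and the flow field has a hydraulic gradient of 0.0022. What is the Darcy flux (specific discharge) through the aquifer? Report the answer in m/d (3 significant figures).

0.596 m/d

K = 889 ft/d × 0.3048 = 271.0 m/d
Specific discharge q = 271.0 × 0.0022 = 0.5961 m/d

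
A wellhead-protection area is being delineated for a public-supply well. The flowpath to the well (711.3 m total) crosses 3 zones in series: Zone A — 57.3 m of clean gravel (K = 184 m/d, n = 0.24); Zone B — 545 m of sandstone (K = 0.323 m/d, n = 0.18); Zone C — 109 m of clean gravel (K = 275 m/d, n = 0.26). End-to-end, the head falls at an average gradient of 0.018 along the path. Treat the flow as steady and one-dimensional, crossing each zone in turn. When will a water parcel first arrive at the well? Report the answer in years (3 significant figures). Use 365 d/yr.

Steady 1-D flow in series ⇒ the Darcy flux q is identical in every zone and the zone head losses add (resistances L/K in series).
Σ(L/K) = 57.3/184 + 545/0.323 + 109/275 = 0.3114 + 1687 + 0.3964 = 1688 d
K_eq = L_total / Σ(L/K) = 711.3 / 1688 = 0.4214 m/d
q = K_eq · i = 0.4214 × 0.018 = 0.007585 m/d (same in every zone)
Zone A: v = q/n = 0.007585/0.24 = 0.03160 m/d → t_A = 57.3/0.03160 = 1813 d
Zone B: v = q/n = 0.007585/0.18 = 0.04214 m/d → t_B = 545/0.04214 = 12930 d
Zone C: v = q/n = 0.007585/0.26 = 0.02917 m/d → t_C = 109/0.02917 = 3736 d
Total t = 1813 + 12930 + 3736 = 18480 d
   = 18480 / 365 = 50.6 yr

50.6 years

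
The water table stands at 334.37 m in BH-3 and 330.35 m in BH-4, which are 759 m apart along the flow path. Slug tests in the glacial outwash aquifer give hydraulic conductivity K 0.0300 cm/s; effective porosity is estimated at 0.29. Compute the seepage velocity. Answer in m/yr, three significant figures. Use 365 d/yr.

173 m/yr

Hydraulic gradient i = (334.37 − 330.35) / 759 = 4.02 / 759 = 0.005296
K = 0.0300 cm/s × 864 = 25.92 m/d
q = Ki = 25.92 × 0.005296 = 0.1373 m/d
Average linear velocity = 0.1373 / 0.29 = 0.4734 m/d
   = 0.4734 × 365 = 173 m/yr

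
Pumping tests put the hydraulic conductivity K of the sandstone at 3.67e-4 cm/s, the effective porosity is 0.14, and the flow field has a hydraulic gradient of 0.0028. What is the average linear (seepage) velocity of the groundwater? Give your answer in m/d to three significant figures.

K = 3.67e-4 cm/s × 864 = 0.3171 m/d
q = Ki = 0.3171 × 0.0028 = 8.878e-4 m/d
Seepage velocity v = q / n = 8.878e-4 / 0.14 = 0.006342 m/d

0.00634 m/d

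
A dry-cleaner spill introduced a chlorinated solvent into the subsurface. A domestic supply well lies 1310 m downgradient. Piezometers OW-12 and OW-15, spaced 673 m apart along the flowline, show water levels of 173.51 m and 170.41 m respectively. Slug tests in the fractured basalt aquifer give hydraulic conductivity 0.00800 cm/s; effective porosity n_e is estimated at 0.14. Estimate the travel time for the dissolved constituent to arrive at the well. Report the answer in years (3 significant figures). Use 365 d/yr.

15.8 years

Hydraulic gradient i = (173.51 − 170.41) / 673 = 3.10 / 673 = 0.004606
K = 0.00800 cm/s × 864 = 6.912 m/d
q = Ki = 6.912 × 0.004606 = 0.03184 m/d
v_s = q/n_e = 0.03184/0.14 = 0.2274 m/d
t = L / v = 1310 / 0.2274 = 5760 d
   = 5760 / 365 = 15.8 yr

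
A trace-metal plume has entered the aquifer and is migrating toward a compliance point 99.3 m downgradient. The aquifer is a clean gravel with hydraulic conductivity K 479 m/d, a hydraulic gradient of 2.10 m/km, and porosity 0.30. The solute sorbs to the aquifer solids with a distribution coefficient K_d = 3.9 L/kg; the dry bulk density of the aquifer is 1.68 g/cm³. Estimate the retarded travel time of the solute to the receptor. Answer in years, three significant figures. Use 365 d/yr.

1.85 years

Specific discharge q = 479 × 0.0021 = 1.006 m/d
Seepage velocity v = q / n = 1.006 / 0.30 = 3.353 m/d
Retardation R = 1 + ρ_b·K_d/n = 1 + 1.68×3.9/0.30 = 22.84
Contaminant velocity v_c = v/R = 3.353/22.84 = 0.1468 m/d
t = L/v_c = 99.3/0.1468 = 676.4 d
   = 676.4/365 = 1.85 yr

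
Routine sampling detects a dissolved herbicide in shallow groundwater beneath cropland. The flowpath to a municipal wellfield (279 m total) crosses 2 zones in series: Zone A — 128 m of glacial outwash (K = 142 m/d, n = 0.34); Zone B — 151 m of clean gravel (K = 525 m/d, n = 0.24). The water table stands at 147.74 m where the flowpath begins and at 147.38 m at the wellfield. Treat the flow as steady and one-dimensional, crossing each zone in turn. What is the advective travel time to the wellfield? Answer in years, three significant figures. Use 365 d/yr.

Total head drop ΔH = 147.74 − 147.38 = 0.36 m
Steady 1-D flow in series ⇒ the Darcy flux q is identical in every zone and the zone head losses add (resistances L/K in series).
Σ(L/K) = 128/142 + 151/525 = 0.9014 + 0.2876 = 1.189 d
q = ΔH / Σ(L/K) = 0.36 / 1.189 = 0.3028 m/d (same in every zone)
Zone A: v = q/n = 0.3028/0.34 = 0.8905 m/d → t_A = 128/0.8905 = 143.7 d
Zone B: v = q/n = 0.3028/0.24 = 1.262 m/d → t_B = 151/1.262 = 119.7 d
Total t = 143.7 + 119.7 = 263.4 d
   = 263.4 / 365 = 0.722 yr

0.722 years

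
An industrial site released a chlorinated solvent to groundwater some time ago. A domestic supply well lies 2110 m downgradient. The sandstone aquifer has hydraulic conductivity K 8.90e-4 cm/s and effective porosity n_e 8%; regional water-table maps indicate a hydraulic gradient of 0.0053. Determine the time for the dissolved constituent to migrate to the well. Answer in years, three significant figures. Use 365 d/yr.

113 years

K = 8.90e-4 cm/s × 864 = 0.7690 m/d
q = Ki = 0.7690 × 0.0053 = 0.004075 m/d
Average linear velocity = 0.004075 / 0.08 = 0.05094 m/d
t = L / v = 2110 / 0.05094 = 41420 d
   = 41420 / 365 = 113 yr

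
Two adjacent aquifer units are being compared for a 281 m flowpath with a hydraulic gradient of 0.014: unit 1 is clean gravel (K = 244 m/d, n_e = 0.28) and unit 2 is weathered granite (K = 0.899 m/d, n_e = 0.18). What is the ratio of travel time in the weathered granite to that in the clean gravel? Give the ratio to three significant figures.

174

Unit 1 (clean gravel): v = 244×0.014/0.28 = 12.20 m/d, t = 281/12.20 = 23.03 d
Unit 2 (weathered granite): v = 0.899×0.014/0.18 = 0.06992 m/d, t = 281/0.06992 = 4019 d
t(weathered granite) / t(clean gravel) = 4019/23.03 = 174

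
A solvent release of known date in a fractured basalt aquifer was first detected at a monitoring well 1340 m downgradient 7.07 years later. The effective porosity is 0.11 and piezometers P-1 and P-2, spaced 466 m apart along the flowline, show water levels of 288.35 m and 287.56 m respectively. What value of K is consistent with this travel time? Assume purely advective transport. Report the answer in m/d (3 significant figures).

33.7 m/d

Hydraulic gradient i = (288.35 − 287.56) / 466 = 0.79 / 466 = 0.001695
t = 7.07 years = 2581 d
v = L / t = 1340 / 2581 = 0.5193 m/d
K = v · n / i = 0.5193 × 0.11 / 0.001695 = 33.7 m/d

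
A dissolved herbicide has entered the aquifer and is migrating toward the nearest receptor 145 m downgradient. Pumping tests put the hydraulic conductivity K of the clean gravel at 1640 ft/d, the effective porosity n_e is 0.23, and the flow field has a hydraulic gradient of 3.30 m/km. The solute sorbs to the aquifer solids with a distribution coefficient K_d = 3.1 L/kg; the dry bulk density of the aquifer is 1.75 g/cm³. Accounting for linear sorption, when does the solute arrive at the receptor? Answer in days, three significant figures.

497 days

K = 1640 ft/d × 0.3048 = 499.9 m/d
Darcy flux q = K·i = 499.9 × 0.0033 = 1.650 m/d
Seepage velocity v = q / n = 1.650 / 0.23 = 7.172 m/d
Retardation R = 1 + ρ_b·K_d/n = 1 + 1.75×3.1/0.23 = 24.59
Contaminant velocity v_c = v/R = 7.172/24.59 = 0.2917 m/d
t = L/v_c = 145/0.2917 = 497.1 d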